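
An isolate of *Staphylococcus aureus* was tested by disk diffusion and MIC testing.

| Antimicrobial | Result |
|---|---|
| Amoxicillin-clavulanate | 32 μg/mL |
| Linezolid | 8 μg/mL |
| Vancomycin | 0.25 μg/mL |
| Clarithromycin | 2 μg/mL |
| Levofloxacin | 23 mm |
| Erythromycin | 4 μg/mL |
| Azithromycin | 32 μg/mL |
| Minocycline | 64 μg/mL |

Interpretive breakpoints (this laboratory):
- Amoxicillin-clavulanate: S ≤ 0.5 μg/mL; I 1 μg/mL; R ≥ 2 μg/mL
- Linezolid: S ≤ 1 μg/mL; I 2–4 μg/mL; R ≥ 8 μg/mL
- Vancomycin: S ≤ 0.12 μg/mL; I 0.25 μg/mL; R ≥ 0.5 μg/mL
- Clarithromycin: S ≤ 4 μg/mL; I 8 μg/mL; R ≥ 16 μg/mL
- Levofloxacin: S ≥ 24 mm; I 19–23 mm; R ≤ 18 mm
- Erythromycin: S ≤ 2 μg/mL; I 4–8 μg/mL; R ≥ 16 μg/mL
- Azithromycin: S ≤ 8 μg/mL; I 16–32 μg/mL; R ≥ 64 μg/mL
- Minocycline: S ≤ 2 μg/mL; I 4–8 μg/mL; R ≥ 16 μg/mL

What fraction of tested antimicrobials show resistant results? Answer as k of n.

3 of 8

Amoxicillin-clavulanate 32 μg/mL: ≥ 2 μg/mL → R
Linezolid: 8 μg/mL is ≥ 8 μg/mL — resistant
Vancomycin (0.25 μg/mL) = 0.25 μg/mL → intermediate
Clarithromycin 2 μg/mL: ≤ 4 μg/mL ⇒ Susceptible
Levofloxacin (23 mm) in 19–23 mm → Intermediate
Erythromycin (4 μg/mL) in 4–8 μg/mL ⇒ I
Azithromycin (32 μg/mL) in 16–32 μg/mL — intermediate
Minocycline (64 μg/mL) ≥ 16 μg/mL — Resistant
Resistant: 3/8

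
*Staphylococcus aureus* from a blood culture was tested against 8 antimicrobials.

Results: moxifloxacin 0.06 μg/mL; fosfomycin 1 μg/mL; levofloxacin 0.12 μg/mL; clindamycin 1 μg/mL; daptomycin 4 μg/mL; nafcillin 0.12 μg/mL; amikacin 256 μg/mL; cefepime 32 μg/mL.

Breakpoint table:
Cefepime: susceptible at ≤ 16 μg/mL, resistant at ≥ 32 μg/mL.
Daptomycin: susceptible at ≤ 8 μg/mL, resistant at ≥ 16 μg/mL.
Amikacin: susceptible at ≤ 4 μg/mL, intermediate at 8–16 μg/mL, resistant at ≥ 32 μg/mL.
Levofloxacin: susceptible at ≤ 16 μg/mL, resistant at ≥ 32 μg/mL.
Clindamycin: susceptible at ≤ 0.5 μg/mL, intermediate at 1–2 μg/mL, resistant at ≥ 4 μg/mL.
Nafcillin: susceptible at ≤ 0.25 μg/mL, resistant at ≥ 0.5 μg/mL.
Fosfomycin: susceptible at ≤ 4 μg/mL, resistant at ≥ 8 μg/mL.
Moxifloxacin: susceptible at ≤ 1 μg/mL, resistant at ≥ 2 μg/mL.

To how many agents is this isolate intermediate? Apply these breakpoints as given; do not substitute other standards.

1

Moxifloxacin (0.06 μg/mL) ≤ 1 μg/mL ⇒ Susceptible
Fosfomycin: 1 μg/mL is ≤ 4 μg/mL → Susceptible
Levofloxacin (0.12 μg/mL) ≤ 16 μg/mL → S
Clindamycin (1 μg/mL) in 1–2 μg/mL → Intermediate
Daptomycin 4 μg/mL: ≤ 8 μg/mL ⇒ Susceptible
Nafcillin: 0.12 μg/mL is ≤ 0.25 μg/mL — S
Amikacin: 256 μg/mL is ≥ 32 μg/mL ⇒ R
Cefepime (32 μg/mL) ≥ 32 μg/mL → R
Intermediate: 1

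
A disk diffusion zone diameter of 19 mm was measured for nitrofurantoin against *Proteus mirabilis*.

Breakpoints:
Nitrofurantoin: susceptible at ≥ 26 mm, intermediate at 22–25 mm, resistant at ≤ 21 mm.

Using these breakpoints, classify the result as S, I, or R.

Nitrofurantoin: 19 mm is ≤ 21 mm ⇒ R

R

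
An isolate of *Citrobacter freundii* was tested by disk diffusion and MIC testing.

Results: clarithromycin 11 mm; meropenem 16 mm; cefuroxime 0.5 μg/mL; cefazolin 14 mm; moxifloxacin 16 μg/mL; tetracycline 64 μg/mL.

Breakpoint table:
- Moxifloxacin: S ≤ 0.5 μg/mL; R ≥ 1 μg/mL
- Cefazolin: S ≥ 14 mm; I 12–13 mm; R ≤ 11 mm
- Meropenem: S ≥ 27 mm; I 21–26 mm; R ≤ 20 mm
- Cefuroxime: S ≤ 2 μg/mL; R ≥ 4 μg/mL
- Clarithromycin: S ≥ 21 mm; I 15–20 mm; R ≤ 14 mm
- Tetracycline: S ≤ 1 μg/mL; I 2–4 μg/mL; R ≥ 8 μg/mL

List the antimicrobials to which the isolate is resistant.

clarithromycin, meropenem, moxifloxacin, tetracycline

Clarithromycin 11 mm: ≤ 14 mm ⇒ Resistant
Meropenem 16 mm: ≤ 20 mm — R
Cefuroxime: 0.5 μg/mL is ≤ 2 μg/mL — Susceptible
Cefazolin: 14 mm is ≥ 14 mm → S
Moxifloxacin: 16 μg/mL is ≥ 1 μg/mL → R
Tetracycline 64 μg/mL: ≥ 8 μg/mL ⇒ resistant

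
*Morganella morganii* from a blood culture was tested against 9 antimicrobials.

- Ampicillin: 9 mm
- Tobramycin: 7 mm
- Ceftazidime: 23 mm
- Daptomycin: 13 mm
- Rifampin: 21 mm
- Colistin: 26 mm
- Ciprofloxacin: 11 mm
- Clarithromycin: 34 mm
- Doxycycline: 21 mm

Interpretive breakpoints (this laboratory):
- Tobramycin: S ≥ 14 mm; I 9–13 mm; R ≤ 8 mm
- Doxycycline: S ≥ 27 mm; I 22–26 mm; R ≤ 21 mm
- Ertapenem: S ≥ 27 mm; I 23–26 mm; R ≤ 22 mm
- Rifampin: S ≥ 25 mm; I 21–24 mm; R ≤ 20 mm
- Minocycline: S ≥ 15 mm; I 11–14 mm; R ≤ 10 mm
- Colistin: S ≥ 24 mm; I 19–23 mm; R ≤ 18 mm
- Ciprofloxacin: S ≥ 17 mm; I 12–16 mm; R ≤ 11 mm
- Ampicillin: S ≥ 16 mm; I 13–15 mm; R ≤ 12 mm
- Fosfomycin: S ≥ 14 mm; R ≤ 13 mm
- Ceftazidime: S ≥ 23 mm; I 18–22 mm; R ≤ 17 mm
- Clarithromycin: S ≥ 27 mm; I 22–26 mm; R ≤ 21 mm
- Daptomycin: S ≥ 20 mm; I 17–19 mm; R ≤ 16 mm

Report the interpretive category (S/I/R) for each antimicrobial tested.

R, R, S, R, I, S, R, S, R

Ampicillin: 9 mm is ≤ 12 mm — resistant
Tobramycin: 7 mm is ≤ 8 mm — resistant
Ceftazidime: 23 mm is ≥ 23 mm ⇒ susceptible
Daptomycin 13 mm: ≤ 16 mm — Resistant
Rifampin 21 mm: in 21–24 mm ⇒ I
Colistin 26 mm: ≥ 24 mm → susceptible
Ciprofloxacin 11 mm: ≤ 11 mm ⇒ Resistant
Clarithromycin 34 mm: ≥ 27 mm — S
Doxycycline: 21 mm is ≤ 21 mm → Resistant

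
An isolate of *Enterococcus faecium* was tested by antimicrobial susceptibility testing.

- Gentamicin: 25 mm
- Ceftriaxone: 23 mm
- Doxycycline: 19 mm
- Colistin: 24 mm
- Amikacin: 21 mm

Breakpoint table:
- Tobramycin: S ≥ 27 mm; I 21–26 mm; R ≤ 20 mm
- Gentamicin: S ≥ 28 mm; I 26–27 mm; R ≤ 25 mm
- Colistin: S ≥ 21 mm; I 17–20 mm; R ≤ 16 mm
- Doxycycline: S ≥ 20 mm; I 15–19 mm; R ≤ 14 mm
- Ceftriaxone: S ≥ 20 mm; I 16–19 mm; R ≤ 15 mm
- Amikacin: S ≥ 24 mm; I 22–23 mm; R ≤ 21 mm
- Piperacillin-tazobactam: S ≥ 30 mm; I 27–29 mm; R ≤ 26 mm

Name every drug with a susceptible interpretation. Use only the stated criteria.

Gentamicin (25 mm) ≤ 25 mm → Resistant
Ceftriaxone (23 mm) ≥ 20 mm — susceptible
Doxycycline 19 mm: in 15–19 mm ⇒ I
Colistin (24 mm) ≥ 21 mm → susceptible
Amikacin 21 mm: ≤ 21 mm ⇒ Resistant

ceftriaxone, colistin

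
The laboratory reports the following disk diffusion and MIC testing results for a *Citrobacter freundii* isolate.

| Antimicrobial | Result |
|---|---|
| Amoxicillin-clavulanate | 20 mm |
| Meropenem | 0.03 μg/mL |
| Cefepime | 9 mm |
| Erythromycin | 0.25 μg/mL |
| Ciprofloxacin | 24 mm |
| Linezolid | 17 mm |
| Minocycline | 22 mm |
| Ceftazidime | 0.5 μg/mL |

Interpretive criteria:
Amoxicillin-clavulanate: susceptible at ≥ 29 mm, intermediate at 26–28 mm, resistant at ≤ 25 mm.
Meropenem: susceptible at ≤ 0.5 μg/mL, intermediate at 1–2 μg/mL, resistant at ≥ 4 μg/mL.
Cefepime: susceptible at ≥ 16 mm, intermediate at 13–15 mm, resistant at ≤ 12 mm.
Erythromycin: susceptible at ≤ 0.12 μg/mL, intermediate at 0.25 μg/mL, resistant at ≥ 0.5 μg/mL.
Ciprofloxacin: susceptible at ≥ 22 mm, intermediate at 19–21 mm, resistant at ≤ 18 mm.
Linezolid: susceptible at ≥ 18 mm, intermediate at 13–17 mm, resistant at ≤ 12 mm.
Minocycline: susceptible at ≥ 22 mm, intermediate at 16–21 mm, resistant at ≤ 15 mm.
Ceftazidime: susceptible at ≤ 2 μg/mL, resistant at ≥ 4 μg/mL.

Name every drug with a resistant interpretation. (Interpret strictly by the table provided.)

amoxicillin-clavulanate, cefepime

Amoxicillin-clavulanate 20 mm: ≤ 25 mm → resistant
Meropenem: 0.03 μg/mL is ≤ 0.5 μg/mL → S
Cefepime 9 mm: ≤ 12 mm → Resistant
Erythromycin (0.25 μg/mL) = 0.25 μg/mL → I
Ciprofloxacin 24 mm: ≥ 22 mm — S
Linezolid (17 mm) in 13–17 mm ⇒ Intermediate
Minocycline: 22 mm is ≥ 22 mm ⇒ S
Ceftazidime: 0.5 μg/mL is ≤ 2 μg/mL — Susceptible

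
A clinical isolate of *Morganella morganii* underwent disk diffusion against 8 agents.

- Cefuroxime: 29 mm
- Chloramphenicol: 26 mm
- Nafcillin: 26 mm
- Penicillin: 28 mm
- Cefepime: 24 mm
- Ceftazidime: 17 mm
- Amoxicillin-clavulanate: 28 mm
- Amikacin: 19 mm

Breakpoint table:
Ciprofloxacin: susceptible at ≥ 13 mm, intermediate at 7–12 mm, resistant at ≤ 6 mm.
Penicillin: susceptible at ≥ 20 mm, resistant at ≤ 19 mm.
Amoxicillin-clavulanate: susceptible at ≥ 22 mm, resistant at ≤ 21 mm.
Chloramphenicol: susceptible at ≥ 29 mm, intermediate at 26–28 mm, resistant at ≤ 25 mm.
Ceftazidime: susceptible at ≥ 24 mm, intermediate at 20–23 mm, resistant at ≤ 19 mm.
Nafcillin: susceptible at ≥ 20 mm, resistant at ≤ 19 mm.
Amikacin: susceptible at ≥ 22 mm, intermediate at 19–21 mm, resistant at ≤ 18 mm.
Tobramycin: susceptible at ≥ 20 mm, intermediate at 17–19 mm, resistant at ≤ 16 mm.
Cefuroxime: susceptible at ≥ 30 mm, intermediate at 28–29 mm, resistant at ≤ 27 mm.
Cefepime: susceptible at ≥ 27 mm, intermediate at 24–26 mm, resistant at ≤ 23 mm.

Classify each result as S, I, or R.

I, I, S, S, I, R, S, I

Cefuroxime (29 mm) in 28–29 mm → intermediate
Chloramphenicol (26 mm) in 26–28 mm → I
Nafcillin (26 mm) ≥ 20 mm → susceptible
Penicillin 28 mm: ≥ 20 mm → susceptible
Cefepime (24 mm) in 24–26 mm ⇒ Intermediate
Ceftazidime: 17 mm is ≤ 19 mm → resistant
Amoxicillin-clavulanate (28 mm) ≥ 22 mm ⇒ susceptible
Amikacin: 19 mm is in 19–21 mm → intermediate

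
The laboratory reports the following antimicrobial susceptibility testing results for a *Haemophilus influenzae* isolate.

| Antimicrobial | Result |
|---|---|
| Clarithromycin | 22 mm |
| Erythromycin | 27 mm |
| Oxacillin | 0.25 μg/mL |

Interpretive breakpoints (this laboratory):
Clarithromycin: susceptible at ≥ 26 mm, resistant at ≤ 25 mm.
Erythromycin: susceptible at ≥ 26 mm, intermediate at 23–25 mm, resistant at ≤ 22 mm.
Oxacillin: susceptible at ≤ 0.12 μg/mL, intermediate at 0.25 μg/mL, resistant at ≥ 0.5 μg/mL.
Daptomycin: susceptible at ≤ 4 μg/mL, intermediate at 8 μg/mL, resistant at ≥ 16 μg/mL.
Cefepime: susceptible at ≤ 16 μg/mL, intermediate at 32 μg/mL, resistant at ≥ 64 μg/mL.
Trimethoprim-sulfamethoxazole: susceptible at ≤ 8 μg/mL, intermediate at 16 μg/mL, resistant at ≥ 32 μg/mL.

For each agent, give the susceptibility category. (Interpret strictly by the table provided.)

R, S, I

Clarithromycin: 22 mm is ≤ 25 mm ⇒ resistant
Erythromycin (27 mm) ≥ 26 mm — Susceptible
Oxacillin (0.25 μg/mL) = 0.25 μg/mL — intermediate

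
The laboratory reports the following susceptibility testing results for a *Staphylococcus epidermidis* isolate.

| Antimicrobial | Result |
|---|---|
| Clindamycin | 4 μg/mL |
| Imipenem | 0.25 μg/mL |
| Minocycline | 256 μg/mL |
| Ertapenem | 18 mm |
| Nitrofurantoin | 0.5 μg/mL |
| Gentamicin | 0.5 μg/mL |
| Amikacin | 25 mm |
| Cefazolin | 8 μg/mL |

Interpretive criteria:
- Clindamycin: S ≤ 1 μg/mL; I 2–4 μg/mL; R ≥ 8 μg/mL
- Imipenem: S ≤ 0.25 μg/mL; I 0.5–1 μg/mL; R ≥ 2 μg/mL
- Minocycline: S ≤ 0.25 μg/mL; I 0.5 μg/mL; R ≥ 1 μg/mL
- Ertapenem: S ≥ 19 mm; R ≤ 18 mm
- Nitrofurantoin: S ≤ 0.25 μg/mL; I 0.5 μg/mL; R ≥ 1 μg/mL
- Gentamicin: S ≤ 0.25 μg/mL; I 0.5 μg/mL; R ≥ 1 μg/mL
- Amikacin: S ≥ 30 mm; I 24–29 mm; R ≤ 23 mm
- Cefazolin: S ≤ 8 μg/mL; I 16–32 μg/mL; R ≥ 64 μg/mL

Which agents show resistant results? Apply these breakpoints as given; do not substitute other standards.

minocycline, ertapenem

Clindamycin: 4 μg/mL is in 2–4 μg/mL → Intermediate
Imipenem 0.25 μg/mL: ≤ 0.25 μg/mL — susceptible
Minocycline (256 μg/mL) ≥ 1 μg/mL → resistant
Ertapenem: 18 mm is ≤ 18 mm → Resistant
Nitrofurantoin: 0.5 μg/mL is = 0.5 μg/mL ⇒ I
Gentamicin: 0.5 μg/mL is = 0.5 μg/mL — I
Amikacin: 25 mm is in 24–29 mm → I
Cefazolin 8 μg/mL: ≤ 8 μg/mL ⇒ S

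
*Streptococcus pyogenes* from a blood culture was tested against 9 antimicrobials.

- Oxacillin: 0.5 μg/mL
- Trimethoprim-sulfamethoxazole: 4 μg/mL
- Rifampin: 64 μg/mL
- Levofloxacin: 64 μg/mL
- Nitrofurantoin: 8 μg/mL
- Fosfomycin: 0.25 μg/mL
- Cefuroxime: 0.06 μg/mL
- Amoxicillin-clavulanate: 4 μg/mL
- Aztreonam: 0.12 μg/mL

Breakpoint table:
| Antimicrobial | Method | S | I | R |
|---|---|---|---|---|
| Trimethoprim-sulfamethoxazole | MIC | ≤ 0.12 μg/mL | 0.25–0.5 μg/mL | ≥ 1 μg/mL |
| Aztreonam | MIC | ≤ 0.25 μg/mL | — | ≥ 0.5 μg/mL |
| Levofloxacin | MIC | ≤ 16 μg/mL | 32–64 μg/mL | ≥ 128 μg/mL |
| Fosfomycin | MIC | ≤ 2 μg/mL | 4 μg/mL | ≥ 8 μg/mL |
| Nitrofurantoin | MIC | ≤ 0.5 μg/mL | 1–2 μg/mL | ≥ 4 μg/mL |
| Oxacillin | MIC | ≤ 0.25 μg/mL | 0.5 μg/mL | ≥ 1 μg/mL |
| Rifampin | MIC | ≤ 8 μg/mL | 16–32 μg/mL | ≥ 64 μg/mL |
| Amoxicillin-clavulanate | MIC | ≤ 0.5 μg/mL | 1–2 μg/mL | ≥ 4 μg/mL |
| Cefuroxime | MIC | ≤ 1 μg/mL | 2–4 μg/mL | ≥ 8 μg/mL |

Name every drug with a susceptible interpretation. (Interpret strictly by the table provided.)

Oxacillin 0.5 μg/mL: = 0.5 μg/mL → Intermediate
Trimethoprim-sulfamethoxazole 4 μg/mL: ≥ 1 μg/mL ⇒ R
Rifampin: 64 μg/mL is ≥ 64 μg/mL — Resistant
Levofloxacin (64 μg/mL) in 32–64 μg/mL ⇒ intermediate
Nitrofurantoin: 8 μg/mL is ≥ 4 μg/mL — resistant
Fosfomycin: 0.25 μg/mL is ≤ 2 μg/mL ⇒ Susceptible
Cefuroxime (0.06 μg/mL) ≤ 1 μg/mL → Susceptible
Amoxicillin-clavulanate 4 μg/mL: ≥ 4 μg/mL → resistant
Aztreonam: 0.12 μg/mL is ≤ 0.25 μg/mL — Susceptible

fosfomycin, cefuroxime, aztreonam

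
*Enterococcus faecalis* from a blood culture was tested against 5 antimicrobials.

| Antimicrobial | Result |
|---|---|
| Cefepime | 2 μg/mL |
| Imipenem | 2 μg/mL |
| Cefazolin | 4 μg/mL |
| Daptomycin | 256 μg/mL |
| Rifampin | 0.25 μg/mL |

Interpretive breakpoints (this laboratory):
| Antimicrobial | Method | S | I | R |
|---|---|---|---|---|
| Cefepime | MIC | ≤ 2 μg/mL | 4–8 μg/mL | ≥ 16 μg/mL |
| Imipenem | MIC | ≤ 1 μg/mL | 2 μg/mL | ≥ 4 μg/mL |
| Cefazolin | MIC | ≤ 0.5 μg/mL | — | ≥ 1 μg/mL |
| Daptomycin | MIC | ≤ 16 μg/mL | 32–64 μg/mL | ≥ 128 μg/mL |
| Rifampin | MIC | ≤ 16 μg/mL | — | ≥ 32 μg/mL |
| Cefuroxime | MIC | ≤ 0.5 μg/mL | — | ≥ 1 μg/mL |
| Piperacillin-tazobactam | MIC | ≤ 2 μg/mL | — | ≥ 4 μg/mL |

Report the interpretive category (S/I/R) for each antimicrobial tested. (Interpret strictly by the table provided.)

S, I, R, R, S

Cefepime: 2 μg/mL is ≤ 2 μg/mL ⇒ susceptible
Imipenem 2 μg/mL: = 2 μg/mL ⇒ I
Cefazolin 4 μg/mL: ≥ 1 μg/mL → resistant
Daptomycin 256 μg/mL: ≥ 128 μg/mL ⇒ Resistant
Rifampin 0.25 μg/mL: ≤ 16 μg/mL — S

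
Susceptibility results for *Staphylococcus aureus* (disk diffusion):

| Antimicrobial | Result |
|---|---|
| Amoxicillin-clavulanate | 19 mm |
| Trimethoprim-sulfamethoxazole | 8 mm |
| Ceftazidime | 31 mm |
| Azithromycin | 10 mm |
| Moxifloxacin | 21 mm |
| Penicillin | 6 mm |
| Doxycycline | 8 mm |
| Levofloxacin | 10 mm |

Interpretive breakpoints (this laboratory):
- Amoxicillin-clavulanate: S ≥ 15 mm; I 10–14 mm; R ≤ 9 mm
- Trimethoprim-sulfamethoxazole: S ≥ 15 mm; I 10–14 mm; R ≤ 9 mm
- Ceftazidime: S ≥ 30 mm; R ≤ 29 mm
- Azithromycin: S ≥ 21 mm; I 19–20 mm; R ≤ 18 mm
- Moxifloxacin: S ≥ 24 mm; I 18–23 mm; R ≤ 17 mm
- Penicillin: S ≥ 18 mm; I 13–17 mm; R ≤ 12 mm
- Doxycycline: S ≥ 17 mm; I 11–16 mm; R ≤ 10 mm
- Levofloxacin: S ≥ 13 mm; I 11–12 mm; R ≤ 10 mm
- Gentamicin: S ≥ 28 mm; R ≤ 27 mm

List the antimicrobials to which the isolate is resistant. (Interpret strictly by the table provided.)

trimethoprim-sulfamethoxazole, azithromycin, penicillin, doxycycline, levofloxacin

Amoxicillin-clavulanate 19 mm: ≥ 15 mm → Susceptible
Trimethoprim-sulfamethoxazole 8 mm: ≤ 9 mm — R
Ceftazidime (31 mm) ≥ 30 mm — Susceptible
Azithromycin: 10 mm is ≤ 18 mm — Resistant
Moxifloxacin 21 mm: in 18–23 mm — intermediate
Penicillin 6 mm: ≤ 12 mm — Resistant
Doxycycline: 8 mm is ≤ 10 mm ⇒ Resistant
Levofloxacin (10 mm) ≤ 10 mm — resistant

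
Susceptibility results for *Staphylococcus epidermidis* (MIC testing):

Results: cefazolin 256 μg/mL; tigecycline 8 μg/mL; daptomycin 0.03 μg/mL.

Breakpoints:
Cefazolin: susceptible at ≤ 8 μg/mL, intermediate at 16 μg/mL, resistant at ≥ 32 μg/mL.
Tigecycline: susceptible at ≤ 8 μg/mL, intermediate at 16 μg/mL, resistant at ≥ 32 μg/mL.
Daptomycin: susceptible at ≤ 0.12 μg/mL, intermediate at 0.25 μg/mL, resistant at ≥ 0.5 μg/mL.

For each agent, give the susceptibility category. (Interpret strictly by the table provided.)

Cefazolin (256 μg/mL) ≥ 32 μg/mL → resistant
Tigecycline 8 μg/mL: ≤ 8 μg/mL ⇒ susceptible
Daptomycin (0.03 μg/mL) ≤ 0.12 μg/mL ⇒ Susceptible

R, S, S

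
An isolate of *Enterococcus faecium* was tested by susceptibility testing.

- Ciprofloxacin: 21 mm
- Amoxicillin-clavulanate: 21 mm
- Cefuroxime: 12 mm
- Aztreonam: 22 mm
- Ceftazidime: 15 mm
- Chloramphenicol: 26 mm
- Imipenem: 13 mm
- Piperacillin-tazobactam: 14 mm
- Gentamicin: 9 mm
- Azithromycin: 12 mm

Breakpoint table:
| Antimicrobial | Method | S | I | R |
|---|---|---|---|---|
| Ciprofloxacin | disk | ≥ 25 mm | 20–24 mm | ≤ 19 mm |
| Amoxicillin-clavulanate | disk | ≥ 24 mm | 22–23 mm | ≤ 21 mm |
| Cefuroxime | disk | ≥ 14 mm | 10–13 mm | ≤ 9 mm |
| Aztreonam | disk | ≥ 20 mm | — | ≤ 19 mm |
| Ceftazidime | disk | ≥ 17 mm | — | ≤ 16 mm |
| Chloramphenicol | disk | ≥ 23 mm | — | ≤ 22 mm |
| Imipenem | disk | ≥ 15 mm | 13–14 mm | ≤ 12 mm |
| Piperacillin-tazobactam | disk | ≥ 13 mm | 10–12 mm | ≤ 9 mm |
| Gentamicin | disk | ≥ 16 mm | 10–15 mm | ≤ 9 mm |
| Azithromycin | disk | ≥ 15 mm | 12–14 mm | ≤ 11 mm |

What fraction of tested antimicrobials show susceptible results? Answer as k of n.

3 of 10

Ciprofloxacin (21 mm) in 20–24 mm ⇒ intermediate
Amoxicillin-clavulanate (21 mm) ≤ 21 mm → R
Cefuroxime: 12 mm is in 10–13 mm → I
Aztreonam 22 mm: ≥ 20 mm ⇒ Susceptible
Ceftazidime 15 mm: ≤ 16 mm — Resistant
Chloramphenicol (26 mm) ≥ 23 mm → Susceptible
Imipenem: 13 mm is in 13–14 mm → intermediate
Piperacillin-tazobactam (14 mm) ≥ 13 mm ⇒ Susceptible
Gentamicin 9 mm: ≤ 9 mm ⇒ resistant
Azithromycin (12 mm) in 12–14 mm ⇒ intermediate
Susceptible: 3/10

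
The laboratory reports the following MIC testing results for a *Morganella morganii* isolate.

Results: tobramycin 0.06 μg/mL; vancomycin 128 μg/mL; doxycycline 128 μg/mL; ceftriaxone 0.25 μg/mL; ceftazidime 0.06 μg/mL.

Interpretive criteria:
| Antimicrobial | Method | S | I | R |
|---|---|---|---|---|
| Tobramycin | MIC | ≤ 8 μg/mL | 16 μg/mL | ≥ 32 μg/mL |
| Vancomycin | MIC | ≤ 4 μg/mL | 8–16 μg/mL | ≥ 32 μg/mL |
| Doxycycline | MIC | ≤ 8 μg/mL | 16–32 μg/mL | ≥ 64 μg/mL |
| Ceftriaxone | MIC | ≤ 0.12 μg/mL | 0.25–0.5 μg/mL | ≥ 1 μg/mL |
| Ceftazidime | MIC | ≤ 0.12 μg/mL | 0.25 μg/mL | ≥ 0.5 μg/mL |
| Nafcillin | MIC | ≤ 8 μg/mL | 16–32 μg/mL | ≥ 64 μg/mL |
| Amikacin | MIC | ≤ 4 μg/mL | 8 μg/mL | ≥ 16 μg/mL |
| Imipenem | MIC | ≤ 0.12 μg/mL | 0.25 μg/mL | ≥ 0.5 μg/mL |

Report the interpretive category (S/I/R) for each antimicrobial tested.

Tobramycin: 0.06 μg/mL is ≤ 8 μg/mL → S
Vancomycin 128 μg/mL: ≥ 32 μg/mL — resistant
Doxycycline: 128 μg/mL is ≥ 64 μg/mL ⇒ R
Ceftriaxone: 0.25 μg/mL is in 0.25–0.5 μg/mL → intermediate
Ceftazidime: 0.06 μg/mL is ≤ 0.12 μg/mL → susceptible

S, R, R, I, S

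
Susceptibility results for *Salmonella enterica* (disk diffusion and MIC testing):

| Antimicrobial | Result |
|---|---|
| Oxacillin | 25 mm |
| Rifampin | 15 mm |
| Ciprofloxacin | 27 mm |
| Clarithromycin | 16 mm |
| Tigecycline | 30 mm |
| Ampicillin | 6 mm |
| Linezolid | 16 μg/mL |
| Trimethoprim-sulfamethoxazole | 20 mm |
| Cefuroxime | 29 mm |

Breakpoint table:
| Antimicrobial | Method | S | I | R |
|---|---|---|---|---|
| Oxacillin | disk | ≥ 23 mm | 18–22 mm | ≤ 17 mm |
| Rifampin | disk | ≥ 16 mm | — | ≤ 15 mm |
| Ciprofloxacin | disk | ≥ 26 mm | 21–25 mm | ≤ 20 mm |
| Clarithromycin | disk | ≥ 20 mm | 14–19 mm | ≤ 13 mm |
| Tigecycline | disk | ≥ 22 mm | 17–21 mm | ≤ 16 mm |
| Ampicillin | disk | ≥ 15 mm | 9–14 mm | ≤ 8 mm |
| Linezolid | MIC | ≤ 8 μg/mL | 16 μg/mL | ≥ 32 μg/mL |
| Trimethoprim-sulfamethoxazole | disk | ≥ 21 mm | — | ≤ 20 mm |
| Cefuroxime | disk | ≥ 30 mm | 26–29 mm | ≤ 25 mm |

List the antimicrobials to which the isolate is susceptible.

oxacillin, ciprofloxacin, tigecycline

Oxacillin (25 mm) ≥ 23 mm — susceptible
Rifampin: 15 mm is ≤ 15 mm — R
Ciprofloxacin (27 mm) ≥ 26 mm → susceptible
Clarithromycin: 16 mm is in 14–19 mm → I
Tigecycline (30 mm) ≥ 22 mm — susceptible
Ampicillin 6 mm: ≤ 8 mm — R
Linezolid 16 μg/mL: = 16 μg/mL ⇒ intermediate
Trimethoprim-sulfamethoxazole: 20 mm is ≤ 20 mm ⇒ resistant
Cefuroxime (29 mm) in 26–29 mm — I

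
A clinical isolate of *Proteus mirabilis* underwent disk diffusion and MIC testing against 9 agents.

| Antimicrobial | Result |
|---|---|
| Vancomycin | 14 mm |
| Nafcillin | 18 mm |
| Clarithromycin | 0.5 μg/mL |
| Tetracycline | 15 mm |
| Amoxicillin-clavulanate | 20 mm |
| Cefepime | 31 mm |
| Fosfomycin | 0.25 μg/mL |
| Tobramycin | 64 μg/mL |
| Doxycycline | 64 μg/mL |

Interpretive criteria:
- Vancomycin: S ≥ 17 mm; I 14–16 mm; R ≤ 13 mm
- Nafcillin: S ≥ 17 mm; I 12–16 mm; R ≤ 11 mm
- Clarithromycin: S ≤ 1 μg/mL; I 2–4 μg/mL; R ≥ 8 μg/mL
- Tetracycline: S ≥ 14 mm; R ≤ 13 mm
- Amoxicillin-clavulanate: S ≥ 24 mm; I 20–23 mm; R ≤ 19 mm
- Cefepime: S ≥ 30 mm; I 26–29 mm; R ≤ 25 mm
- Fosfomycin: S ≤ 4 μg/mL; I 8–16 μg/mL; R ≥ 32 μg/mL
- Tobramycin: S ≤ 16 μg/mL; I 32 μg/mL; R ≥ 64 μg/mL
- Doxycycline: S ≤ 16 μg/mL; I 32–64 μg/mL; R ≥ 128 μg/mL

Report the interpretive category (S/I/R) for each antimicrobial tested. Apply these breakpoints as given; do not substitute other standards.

Vancomycin: 14 mm is in 14–16 mm → intermediate
Nafcillin (18 mm) ≥ 17 mm — Susceptible
Clarithromycin: 0.5 μg/mL is ≤ 1 μg/mL → S
Tetracycline (15 mm) ≥ 14 mm → S
Amoxicillin-clavulanate 20 mm: in 20–23 mm → I
Cefepime (31 mm) ≥ 30 mm → susceptible
Fosfomycin 0.25 μg/mL: ≤ 4 μg/mL → S
Tobramycin 64 μg/mL: ≥ 64 μg/mL → R
Doxycycline: 64 μg/mL is in 32–64 μg/mL ⇒ intermediate

I, S, S, S, I, S, S, R, I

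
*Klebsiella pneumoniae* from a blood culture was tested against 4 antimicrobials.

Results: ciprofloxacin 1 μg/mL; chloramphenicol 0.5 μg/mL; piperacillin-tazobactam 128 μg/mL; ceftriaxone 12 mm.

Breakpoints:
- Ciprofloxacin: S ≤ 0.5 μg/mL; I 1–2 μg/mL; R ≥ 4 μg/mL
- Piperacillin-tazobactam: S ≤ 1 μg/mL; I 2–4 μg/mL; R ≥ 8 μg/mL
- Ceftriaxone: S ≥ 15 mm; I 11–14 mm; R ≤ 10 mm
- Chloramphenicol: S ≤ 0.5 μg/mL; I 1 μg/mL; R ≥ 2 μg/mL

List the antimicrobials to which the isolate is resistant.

piperacillin-tazobactam

Ciprofloxacin (1 μg/mL) in 1–2 μg/mL — intermediate
Chloramphenicol (0.5 μg/mL) ≤ 0.5 μg/mL — S
Piperacillin-tazobactam (128 μg/mL) ≥ 8 μg/mL ⇒ resistant
Ceftriaxone: 12 mm is in 11–14 mm → I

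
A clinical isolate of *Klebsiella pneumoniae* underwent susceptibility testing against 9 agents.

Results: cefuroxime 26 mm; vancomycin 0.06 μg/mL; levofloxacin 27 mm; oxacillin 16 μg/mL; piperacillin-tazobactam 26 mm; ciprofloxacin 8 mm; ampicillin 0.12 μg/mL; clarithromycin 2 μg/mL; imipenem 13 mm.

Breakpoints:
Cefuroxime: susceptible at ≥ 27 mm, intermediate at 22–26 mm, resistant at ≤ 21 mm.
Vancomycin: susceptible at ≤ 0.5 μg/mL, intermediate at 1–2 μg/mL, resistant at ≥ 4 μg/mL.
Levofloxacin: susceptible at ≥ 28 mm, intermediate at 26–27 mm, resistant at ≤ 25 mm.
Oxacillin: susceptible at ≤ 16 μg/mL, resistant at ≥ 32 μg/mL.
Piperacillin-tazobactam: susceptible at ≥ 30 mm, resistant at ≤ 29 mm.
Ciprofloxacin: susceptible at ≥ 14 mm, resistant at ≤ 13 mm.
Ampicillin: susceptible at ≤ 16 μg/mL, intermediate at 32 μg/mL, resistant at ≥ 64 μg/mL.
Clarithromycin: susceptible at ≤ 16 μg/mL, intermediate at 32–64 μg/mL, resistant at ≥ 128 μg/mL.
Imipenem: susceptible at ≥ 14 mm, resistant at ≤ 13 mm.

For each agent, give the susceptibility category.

I, S, I, S, R, R, S, S, R

Cefuroxime 26 mm: in 22–26 mm — Intermediate
Vancomycin: 0.06 μg/mL is ≤ 0.5 μg/mL — susceptible
Levofloxacin (27 mm) in 26–27 mm ⇒ intermediate
Oxacillin (16 μg/mL) ≤ 16 μg/mL — Susceptible
Piperacillin-tazobactam (26 mm) ≤ 29 mm → R
Ciprofloxacin 8 mm: ≤ 13 mm → R
Ampicillin: 0.12 μg/mL is ≤ 16 μg/mL — susceptible
Clarithromycin (2 μg/mL) ≤ 16 μg/mL — S
Imipenem: 13 mm is ≤ 13 mm ⇒ Resistant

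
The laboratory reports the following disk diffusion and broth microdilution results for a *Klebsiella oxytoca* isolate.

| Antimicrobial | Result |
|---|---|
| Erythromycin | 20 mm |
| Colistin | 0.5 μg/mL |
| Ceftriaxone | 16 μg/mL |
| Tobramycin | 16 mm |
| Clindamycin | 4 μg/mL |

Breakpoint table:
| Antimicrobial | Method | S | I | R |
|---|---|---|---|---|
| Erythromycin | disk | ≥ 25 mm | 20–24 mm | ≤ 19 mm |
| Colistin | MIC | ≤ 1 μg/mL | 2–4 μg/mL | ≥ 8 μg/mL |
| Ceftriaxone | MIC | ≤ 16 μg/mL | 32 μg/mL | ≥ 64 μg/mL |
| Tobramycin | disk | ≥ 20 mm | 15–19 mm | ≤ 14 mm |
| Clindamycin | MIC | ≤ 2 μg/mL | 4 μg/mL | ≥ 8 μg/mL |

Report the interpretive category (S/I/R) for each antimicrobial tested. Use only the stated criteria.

I, S, S, I, I

Erythromycin (20 mm) in 20–24 mm → intermediate
Colistin: 0.5 μg/mL is ≤ 1 μg/mL ⇒ susceptible
Ceftriaxone (16 μg/mL) ≤ 16 μg/mL → S
Tobramycin 16 mm: in 15–19 mm → Intermediate
Clindamycin 4 μg/mL: = 4 μg/mL ⇒ Intermediate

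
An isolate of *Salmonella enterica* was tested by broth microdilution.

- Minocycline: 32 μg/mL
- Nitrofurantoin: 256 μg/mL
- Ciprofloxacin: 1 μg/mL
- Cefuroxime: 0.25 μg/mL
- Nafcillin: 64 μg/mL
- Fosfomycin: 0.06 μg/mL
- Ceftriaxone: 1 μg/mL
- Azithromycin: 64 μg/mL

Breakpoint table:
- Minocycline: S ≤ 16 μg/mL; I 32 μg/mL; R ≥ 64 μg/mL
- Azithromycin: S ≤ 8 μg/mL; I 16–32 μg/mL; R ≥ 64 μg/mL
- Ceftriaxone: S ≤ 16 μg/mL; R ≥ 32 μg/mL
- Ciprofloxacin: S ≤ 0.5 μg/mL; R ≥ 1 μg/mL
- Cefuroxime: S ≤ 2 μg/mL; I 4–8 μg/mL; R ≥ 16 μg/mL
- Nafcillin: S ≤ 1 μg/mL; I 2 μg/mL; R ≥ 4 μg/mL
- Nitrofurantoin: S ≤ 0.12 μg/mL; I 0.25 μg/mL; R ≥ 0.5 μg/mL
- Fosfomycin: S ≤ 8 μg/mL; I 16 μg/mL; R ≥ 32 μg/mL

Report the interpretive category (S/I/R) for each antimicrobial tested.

Minocycline: 32 μg/mL is = 32 μg/mL — intermediate
Nitrofurantoin 256 μg/mL: ≥ 0.5 μg/mL — resistant
Ciprofloxacin: 1 μg/mL is ≥ 1 μg/mL — Resistant
Cefuroxime: 0.25 μg/mL is ≤ 2 μg/mL → susceptible
Nafcillin (64 μg/mL) ≥ 4 μg/mL ⇒ Resistant
Fosfomycin (0.06 μg/mL) ≤ 8 μg/mL ⇒ Susceptible
Ceftriaxone 1 μg/mL: ≤ 16 μg/mL ⇒ Susceptible
Azithromycin (64 μg/mL) ≥ 64 μg/mL ⇒ R

I, R, R, S, R, S, S, R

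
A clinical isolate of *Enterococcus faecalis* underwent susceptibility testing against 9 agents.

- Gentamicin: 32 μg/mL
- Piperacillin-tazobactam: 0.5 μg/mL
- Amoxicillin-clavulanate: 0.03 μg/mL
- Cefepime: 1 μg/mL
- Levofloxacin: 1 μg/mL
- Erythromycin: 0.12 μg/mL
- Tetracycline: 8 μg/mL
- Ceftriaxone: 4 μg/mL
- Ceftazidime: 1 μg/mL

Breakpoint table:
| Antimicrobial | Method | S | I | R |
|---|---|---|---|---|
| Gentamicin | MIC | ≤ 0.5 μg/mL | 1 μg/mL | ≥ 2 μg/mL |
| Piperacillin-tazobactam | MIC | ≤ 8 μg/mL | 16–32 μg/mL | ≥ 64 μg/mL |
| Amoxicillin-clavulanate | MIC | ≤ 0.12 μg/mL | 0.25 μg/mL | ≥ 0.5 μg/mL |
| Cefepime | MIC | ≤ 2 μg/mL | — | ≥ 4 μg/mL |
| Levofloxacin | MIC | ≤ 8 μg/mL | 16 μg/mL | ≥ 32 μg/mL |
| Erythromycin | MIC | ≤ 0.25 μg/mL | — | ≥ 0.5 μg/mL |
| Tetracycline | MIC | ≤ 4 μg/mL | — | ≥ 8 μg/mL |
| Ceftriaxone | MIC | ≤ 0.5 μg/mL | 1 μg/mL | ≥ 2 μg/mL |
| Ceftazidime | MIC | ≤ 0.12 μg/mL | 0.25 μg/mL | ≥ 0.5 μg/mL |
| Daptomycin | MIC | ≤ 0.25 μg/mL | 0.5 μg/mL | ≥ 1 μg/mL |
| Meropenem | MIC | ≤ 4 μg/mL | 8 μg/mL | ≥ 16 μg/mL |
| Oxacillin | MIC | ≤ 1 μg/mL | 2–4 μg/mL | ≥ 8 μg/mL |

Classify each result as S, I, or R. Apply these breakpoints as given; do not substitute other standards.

R, S, S, S, S, S, R, R, R

Gentamicin 32 μg/mL: ≥ 2 μg/mL ⇒ resistant
Piperacillin-tazobactam (0.5 μg/mL) ≤ 8 μg/mL ⇒ susceptible
Amoxicillin-clavulanate 0.03 μg/mL: ≤ 0.12 μg/mL → susceptible
Cefepime (1 μg/mL) ≤ 2 μg/mL ⇒ susceptible
Levofloxacin: 1 μg/mL is ≤ 8 μg/mL → susceptible
Erythromycin (0.12 μg/mL) ≤ 0.25 μg/mL ⇒ Susceptible
Tetracycline 8 μg/mL: ≥ 8 μg/mL → R
Ceftriaxone 4 μg/mL: ≥ 2 μg/mL — resistant
Ceftazidime (1 μg/mL) ≥ 0.5 μg/mL — R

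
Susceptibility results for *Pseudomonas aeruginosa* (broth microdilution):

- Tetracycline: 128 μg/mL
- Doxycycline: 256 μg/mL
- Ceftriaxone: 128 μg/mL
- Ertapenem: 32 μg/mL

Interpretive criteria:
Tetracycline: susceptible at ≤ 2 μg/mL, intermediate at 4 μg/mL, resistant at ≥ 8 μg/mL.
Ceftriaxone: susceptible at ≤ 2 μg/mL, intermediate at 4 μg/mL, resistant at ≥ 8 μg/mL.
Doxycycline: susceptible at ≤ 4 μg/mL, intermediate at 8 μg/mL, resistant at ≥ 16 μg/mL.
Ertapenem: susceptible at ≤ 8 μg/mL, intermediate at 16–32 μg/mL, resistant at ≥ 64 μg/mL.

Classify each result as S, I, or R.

R, R, R, I

Tetracycline: 128 μg/mL is ≥ 8 μg/mL — R
Doxycycline 256 μg/mL: ≥ 16 μg/mL — R
Ceftriaxone 128 μg/mL: ≥ 8 μg/mL — resistant
Ertapenem: 32 μg/mL is in 16–32 μg/mL — I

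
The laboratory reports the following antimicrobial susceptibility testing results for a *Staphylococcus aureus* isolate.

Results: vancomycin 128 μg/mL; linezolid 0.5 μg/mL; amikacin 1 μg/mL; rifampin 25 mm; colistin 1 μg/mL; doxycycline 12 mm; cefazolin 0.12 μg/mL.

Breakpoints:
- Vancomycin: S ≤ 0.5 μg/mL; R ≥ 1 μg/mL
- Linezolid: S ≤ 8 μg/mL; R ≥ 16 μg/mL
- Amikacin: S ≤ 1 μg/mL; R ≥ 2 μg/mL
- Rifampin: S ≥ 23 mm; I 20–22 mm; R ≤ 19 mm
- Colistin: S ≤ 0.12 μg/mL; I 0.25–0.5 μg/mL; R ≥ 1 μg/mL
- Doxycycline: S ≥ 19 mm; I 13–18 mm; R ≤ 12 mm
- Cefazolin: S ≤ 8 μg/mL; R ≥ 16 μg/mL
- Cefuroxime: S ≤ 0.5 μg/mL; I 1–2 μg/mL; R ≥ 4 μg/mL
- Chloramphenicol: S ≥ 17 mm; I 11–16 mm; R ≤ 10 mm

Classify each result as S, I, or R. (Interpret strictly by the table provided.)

Vancomycin 128 μg/mL: ≥ 1 μg/mL → R
Linezolid: 0.5 μg/mL is ≤ 8 μg/mL → susceptible
Amikacin (1 μg/mL) ≤ 1 μg/mL — S
Rifampin 25 mm: ≥ 23 mm — S
Colistin (1 μg/mL) ≥ 1 μg/mL — Resistant
Doxycycline (12 mm) ≤ 12 mm — Resistant
Cefazolin (0.12 μg/mL) ≤ 8 μg/mL ⇒ susceptible

R, S, S, S, R, R, S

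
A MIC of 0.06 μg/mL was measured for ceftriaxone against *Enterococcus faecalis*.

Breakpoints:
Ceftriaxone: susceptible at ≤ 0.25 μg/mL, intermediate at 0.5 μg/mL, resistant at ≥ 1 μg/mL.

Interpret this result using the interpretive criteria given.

Ceftriaxone (0.06 μg/mL) ≤ 0.25 μg/mL — susceptible

Susceptible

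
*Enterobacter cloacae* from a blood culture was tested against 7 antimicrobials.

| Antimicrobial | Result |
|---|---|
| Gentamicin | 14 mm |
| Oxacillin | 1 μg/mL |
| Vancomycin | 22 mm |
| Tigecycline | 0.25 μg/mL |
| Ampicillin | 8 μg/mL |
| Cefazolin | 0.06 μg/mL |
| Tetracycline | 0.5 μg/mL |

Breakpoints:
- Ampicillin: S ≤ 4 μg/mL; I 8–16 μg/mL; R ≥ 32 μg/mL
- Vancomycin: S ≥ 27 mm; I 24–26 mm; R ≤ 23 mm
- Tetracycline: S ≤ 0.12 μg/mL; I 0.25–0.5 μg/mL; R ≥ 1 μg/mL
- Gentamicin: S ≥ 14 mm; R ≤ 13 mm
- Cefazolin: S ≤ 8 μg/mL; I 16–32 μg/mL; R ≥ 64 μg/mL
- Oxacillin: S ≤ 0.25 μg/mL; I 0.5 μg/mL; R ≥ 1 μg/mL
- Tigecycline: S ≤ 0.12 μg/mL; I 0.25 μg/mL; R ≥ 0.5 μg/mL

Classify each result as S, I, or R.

Gentamicin (14 mm) ≥ 14 mm → susceptible
Oxacillin 1 μg/mL: ≥ 1 μg/mL ⇒ resistant
Vancomycin 22 mm: ≤ 23 mm ⇒ R
Tigecycline (0.25 μg/mL) = 0.25 μg/mL — I
Ampicillin (8 μg/mL) in 8–16 μg/mL → intermediate
Cefazolin (0.06 μg/mL) ≤ 8 μg/mL → susceptible
Tetracycline (0.5 μg/mL) in 0.25–0.5 μg/mL → I

S, R, R, I, I, S, I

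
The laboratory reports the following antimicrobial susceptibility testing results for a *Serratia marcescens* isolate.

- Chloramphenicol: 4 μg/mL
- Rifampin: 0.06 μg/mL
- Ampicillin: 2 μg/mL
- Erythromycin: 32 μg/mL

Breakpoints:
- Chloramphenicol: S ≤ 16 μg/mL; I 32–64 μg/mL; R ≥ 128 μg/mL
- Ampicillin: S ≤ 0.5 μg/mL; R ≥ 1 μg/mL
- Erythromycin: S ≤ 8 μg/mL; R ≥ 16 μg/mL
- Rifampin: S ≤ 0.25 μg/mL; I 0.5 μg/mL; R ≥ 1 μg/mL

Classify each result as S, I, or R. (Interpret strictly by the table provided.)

S, S, R, R

Chloramphenicol (4 μg/mL) ≤ 16 μg/mL — Susceptible
Rifampin 0.06 μg/mL: ≤ 0.25 μg/mL → Susceptible
Ampicillin (2 μg/mL) ≥ 1 μg/mL ⇒ Resistant
Erythromycin (32 μg/mL) ≥ 16 μg/mL → resistant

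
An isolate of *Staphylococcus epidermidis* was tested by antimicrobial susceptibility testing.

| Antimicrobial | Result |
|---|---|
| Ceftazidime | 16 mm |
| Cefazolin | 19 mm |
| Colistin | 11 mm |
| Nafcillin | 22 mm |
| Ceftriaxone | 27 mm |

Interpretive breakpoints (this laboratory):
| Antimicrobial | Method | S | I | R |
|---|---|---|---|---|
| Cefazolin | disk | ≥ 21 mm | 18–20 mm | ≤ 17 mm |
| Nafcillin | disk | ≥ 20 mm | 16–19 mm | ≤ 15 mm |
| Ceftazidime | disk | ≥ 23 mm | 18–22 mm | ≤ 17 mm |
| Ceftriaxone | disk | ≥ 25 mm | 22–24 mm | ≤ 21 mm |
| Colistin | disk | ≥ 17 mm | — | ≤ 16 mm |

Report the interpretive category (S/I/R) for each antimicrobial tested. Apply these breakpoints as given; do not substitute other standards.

Ceftazidime: 16 mm is ≤ 17 mm → Resistant
Cefazolin (19 mm) in 18–20 mm → Intermediate
Colistin: 11 mm is ≤ 16 mm ⇒ R
Nafcillin 22 mm: ≥ 20 mm ⇒ susceptible
Ceftriaxone 27 mm: ≥ 25 mm — susceptible

R, I, R, S, S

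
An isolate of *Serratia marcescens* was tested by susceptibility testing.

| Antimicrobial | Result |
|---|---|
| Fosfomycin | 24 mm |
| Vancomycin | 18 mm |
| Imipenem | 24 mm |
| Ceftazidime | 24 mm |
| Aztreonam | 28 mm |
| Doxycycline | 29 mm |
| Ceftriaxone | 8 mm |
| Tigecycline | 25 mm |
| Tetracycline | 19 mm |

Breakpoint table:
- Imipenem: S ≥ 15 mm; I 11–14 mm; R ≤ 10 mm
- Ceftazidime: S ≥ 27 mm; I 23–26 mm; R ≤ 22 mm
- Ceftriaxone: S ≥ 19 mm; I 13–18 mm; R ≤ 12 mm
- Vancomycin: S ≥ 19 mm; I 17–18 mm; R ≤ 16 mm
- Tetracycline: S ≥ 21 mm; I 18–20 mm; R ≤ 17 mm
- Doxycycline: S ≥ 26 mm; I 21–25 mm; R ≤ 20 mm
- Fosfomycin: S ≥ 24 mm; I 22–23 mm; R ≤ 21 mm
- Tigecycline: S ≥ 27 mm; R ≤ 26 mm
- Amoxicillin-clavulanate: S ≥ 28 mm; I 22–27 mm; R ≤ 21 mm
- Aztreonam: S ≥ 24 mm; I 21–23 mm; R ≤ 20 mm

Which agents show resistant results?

Fosfomycin (24 mm) ≥ 24 mm ⇒ Susceptible
Vancomycin: 18 mm is in 17–18 mm — I
Imipenem: 24 mm is ≥ 15 mm — S
Ceftazidime: 24 mm is in 23–26 mm ⇒ I
Aztreonam (28 mm) ≥ 24 mm ⇒ Susceptible
Doxycycline: 29 mm is ≥ 26 mm ⇒ Susceptible
Ceftriaxone: 8 mm is ≤ 12 mm → R
Tigecycline 25 mm: ≤ 26 mm ⇒ Resistant
Tetracycline (19 mm) in 18–20 mm — intermediate

ceftriaxone, tigecycline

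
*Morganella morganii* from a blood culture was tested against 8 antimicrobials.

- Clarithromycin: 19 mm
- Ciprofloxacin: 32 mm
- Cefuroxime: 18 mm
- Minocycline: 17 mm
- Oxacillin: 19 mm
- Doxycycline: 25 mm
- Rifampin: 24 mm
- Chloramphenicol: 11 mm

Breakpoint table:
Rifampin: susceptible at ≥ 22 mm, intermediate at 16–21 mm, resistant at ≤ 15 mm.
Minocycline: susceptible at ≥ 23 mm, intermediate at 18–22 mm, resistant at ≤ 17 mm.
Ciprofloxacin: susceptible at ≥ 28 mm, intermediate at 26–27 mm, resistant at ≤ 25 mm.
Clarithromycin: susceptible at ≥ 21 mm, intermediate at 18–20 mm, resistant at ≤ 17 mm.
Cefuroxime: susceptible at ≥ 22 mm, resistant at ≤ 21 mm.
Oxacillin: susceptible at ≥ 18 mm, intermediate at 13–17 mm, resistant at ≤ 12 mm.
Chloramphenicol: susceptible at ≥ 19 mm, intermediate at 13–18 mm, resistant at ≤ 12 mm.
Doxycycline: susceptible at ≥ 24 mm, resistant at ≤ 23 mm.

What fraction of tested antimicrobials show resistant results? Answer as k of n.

Clarithromycin: 19 mm is in 18–20 mm — Intermediate
Ciprofloxacin (32 mm) ≥ 28 mm ⇒ S
Cefuroxime: 18 mm is ≤ 21 mm → Resistant
Minocycline (17 mm) ≤ 17 mm → resistant
Oxacillin 19 mm: ≥ 18 mm — susceptible
Doxycycline (25 mm) ≥ 24 mm ⇒ S
Rifampin (24 mm) ≥ 22 mm — S
Chloramphenicol: 11 mm is ≤ 12 mm — resistant
Resistant: 3/8

3 of 8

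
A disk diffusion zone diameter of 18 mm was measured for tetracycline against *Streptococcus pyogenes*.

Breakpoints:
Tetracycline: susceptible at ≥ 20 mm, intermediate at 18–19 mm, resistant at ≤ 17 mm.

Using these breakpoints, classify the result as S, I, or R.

Intermediate

Tetracycline 18 mm: in 18–19 mm → Intermediate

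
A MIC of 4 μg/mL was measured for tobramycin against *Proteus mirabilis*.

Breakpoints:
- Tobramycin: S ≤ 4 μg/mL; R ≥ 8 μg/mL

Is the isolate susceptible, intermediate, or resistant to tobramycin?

Susceptible

Tobramycin: 4 μg/mL is ≤ 4 μg/mL — S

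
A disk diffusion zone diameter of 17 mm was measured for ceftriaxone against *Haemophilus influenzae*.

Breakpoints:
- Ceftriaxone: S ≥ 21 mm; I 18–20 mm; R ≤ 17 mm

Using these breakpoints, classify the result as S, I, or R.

Ceftriaxone 17 mm: ≤ 17 mm → Resistant

R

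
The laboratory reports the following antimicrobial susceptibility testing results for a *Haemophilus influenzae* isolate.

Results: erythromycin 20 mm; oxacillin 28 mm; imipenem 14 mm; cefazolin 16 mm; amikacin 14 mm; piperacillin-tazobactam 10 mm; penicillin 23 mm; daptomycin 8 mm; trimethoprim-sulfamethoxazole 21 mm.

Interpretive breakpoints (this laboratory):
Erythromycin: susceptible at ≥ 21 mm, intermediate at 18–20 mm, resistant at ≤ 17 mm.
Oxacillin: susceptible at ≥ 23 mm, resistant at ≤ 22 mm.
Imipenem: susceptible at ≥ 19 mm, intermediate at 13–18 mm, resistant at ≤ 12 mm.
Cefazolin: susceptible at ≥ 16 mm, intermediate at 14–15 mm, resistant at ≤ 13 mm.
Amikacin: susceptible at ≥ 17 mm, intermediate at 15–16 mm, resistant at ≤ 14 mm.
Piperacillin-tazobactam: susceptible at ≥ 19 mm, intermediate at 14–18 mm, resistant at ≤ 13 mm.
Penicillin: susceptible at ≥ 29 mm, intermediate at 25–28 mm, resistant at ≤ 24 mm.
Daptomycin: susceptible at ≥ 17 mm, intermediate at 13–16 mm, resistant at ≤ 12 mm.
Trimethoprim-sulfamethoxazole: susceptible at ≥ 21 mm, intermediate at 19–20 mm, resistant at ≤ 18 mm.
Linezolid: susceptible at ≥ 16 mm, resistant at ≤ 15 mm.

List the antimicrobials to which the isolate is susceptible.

oxacillin, cefazolin, trimethoprim-sulfamethoxazole

Erythromycin: 20 mm is in 18–20 mm ⇒ intermediate
Oxacillin: 28 mm is ≥ 23 mm — S
Imipenem 14 mm: in 13–18 mm ⇒ intermediate
Cefazolin (16 mm) ≥ 16 mm → susceptible
Amikacin 14 mm: ≤ 14 mm → R
Piperacillin-tazobactam: 10 mm is ≤ 13 mm → resistant
Penicillin 23 mm: ≤ 24 mm → resistant
Daptomycin (8 mm) ≤ 12 mm ⇒ resistant
Trimethoprim-sulfamethoxazole 21 mm: ≥ 21 mm ⇒ S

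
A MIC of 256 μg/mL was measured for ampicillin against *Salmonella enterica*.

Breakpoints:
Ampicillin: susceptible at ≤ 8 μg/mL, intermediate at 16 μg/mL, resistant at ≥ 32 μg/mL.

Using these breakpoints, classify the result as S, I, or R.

Resistant

Ampicillin 256 μg/mL: ≥ 32 μg/mL ⇒ resistant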